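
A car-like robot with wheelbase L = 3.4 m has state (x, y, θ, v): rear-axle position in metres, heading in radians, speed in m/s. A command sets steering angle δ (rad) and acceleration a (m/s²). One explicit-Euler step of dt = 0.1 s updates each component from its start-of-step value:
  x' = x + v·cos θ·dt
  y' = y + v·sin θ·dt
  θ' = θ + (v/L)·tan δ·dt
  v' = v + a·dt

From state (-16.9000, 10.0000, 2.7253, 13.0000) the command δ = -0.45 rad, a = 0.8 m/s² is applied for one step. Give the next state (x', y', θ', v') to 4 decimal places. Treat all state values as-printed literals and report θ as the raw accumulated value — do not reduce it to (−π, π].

(-18.0890, 10.5257, 2.5406, 13.0800)

x' = -16.9000 + 13.0000·cos(2.7253)·0.1 = -18.0890
y' = 10.0000 + 13.0000·sin(2.7253)·0.1 = 10.5257
θ' = 2.7253 + (13.0000/3.4)·tan(-0.45)·0.1 = 2.5406
v' = 13.0000 + 0.8000·0.1 = 13.0800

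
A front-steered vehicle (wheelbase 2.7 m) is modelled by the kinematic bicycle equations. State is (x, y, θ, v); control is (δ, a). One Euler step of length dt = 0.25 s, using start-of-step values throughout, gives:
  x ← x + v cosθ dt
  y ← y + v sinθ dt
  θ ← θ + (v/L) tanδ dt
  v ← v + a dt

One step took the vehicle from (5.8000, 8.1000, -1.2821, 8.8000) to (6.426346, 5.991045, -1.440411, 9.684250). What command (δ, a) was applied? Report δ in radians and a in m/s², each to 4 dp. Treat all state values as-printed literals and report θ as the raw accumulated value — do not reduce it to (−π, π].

a = (v'−v)/dt = (0.884250)/0.25 = 3.5370
Δθ = θ'−θ = -0.158311;  (v·dt/L) = 8.8000·0.25/2.7 = 0.814815
tan δ = Δθ·L/(v·dt) = -0.194291  →  δ = -0.1919

δ = -0.1919, a = 3.5370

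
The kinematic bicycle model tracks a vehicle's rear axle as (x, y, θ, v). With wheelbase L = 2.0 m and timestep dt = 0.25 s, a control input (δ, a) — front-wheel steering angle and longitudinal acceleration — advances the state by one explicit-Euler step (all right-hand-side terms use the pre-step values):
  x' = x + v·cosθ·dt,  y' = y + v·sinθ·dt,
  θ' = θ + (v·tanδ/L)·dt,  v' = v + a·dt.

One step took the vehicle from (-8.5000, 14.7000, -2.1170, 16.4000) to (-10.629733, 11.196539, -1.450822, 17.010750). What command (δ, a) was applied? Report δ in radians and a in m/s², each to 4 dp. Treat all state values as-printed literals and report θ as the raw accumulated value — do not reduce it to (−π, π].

δ = 0.3142, a = 2.4430

a = (v'−v)/dt = (0.610750)/0.25 = 2.4430
Δθ = θ'−θ = 0.666178;  (v·dt/L) = 16.4000·0.25/2.0 = 2.050000
tan δ = Δθ·L/(v·dt) = 0.324965  →  δ = 0.3142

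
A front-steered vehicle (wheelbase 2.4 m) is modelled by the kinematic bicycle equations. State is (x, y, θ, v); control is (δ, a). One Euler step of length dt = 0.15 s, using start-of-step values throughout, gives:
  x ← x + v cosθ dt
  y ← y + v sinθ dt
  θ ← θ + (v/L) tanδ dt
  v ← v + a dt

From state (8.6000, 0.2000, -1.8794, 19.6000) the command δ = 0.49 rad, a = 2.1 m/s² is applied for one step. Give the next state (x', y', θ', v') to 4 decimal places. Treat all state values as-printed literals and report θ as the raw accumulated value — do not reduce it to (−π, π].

x' = 8.6000 + 19.6000·cos(-1.8794)·0.15 = 7.7070
y' = 0.2000 + 19.6000·sin(-1.8794)·0.15 = -2.6011
θ' = -1.8794 + (19.6000/2.4)·tan(0.49)·0.15 = -1.2260
v' = 19.6000 + 2.1000·0.15 = 19.9150

(7.7070, -2.6011, -1.2260, 19.9150)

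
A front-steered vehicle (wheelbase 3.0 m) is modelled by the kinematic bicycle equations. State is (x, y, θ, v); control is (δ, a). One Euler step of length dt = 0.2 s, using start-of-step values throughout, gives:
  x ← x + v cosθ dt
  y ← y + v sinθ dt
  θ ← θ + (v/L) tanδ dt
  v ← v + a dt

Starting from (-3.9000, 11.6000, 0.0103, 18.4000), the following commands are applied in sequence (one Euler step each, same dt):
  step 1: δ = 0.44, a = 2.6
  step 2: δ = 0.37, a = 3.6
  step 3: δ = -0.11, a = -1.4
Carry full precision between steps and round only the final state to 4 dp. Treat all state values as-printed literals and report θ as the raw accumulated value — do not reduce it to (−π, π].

(4.7904, 17.1950, 0.9324, 19.3600)

after step 1 (δ=0.44, a=2.6): (-0.220195, 11.637903, 0.587791, 18.920000)
after step 2 (δ=0.37, a=3.6): (2.928728, 13.736222, 1.077016, 19.640000)
after step 3 (δ=-0.11, a=-1.4): (4.790436, 17.195011, 0.932405, 19.360000)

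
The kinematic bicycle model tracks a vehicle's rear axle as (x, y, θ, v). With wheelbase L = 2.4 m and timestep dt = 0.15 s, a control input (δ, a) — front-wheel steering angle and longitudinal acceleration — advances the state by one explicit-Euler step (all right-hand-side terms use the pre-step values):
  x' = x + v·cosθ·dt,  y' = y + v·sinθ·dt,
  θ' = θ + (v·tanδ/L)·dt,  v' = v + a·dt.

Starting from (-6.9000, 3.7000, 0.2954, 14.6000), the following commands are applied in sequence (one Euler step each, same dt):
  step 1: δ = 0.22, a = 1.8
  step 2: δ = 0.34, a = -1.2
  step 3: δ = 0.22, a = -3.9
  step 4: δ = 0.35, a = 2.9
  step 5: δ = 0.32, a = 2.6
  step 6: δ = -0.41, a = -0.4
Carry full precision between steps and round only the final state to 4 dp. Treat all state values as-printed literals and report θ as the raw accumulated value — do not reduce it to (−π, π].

after step 1 (δ=0.22, a=1.8): (-4.804858, 4.337558, 0.499453, 14.870000)
after step 2 (δ=0.34, a=-1.2): (-2.846825, 5.405846, 0.828207, 14.690000)
after step 3 (δ=0.22, a=-3.9): (-1.356823, 7.029208, 1.033518, 14.105000)
after step 4 (δ=0.35, a=2.9): (-0.273982, 8.846859, 1.355313, 14.540000)
after step 5 (δ=0.32, a=2.6): (0.192358, 10.977419, 1.656463, 14.930000)
after step 6 (δ=-0.41, a=-0.4): (0.000742, 13.208707, 1.250898, 14.870000)

(0.0007, 13.2087, 1.2509, 14.8700)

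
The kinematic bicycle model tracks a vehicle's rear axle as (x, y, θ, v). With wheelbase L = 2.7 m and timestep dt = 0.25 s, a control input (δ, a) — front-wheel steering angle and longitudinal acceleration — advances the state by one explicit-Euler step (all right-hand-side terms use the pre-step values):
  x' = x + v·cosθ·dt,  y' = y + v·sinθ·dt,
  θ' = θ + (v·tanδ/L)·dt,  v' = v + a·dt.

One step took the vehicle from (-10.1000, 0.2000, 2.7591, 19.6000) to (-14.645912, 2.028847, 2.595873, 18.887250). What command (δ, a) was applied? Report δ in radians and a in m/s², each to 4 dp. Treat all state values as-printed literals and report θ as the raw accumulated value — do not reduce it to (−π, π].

δ = -0.0897, a = -2.8510

a = (v'−v)/dt = (-0.712750)/0.25 = -2.8510
Δθ = θ'−θ = -0.163227;  (v·dt/L) = 19.6000·0.25/2.7 = 1.814815
tan δ = Δθ·L/(v·dt) = -0.089941  →  δ = -0.0897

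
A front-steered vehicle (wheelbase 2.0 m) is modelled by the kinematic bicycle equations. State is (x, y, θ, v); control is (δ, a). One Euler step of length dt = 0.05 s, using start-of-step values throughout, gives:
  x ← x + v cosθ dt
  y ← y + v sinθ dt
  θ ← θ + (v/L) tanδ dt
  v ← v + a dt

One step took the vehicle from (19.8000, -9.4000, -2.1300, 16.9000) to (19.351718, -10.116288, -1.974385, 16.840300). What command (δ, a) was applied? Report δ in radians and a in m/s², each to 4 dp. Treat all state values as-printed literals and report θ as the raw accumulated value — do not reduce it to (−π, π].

a = (v'−v)/dt = (-0.059700)/0.05 = -1.1940
Δθ = θ'−θ = 0.155615;  (v·dt/L) = 16.9000·0.05/2.0 = 0.422500
tan δ = Δθ·L/(v·dt) = 0.368320  →  δ = 0.3529

δ = 0.3529, a = -1.1940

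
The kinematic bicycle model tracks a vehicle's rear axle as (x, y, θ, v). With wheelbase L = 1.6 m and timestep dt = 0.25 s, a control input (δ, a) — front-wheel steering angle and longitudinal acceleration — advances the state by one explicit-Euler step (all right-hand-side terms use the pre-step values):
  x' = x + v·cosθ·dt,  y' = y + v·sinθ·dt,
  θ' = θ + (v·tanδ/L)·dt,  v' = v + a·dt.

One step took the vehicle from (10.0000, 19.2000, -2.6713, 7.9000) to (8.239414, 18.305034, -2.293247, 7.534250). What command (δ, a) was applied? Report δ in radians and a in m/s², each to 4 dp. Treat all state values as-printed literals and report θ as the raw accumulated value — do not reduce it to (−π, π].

a = (v'−v)/dt = (-0.365750)/0.25 = -1.4630
Δθ = θ'−θ = 0.378053;  (v·dt/L) = 7.9000·0.25/1.6 = 1.234375
tan δ = Δθ·L/(v·dt) = 0.306271  →  δ = 0.2972

δ = 0.2972, a = -1.4630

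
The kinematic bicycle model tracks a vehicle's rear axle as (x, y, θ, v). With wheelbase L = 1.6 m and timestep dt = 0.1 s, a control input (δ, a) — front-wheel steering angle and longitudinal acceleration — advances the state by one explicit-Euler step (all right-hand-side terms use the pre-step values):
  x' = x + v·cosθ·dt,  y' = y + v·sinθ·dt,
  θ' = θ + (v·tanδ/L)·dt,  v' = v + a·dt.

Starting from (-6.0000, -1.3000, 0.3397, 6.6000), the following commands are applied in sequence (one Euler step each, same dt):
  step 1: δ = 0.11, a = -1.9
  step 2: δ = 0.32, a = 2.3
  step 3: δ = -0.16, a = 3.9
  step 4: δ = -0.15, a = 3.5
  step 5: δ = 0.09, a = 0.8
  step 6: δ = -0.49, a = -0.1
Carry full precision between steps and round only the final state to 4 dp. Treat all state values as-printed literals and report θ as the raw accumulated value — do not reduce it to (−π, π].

after step 1 (δ=0.11, a=-1.9): (-5.377716, -1.080085, 0.385259, 6.410000)
after step 2 (δ=0.32, a=2.3): (-4.783700, -0.839198, 0.518022, 6.640000)
after step 3 (δ=-0.16, a=3.9): (-4.206817, -0.510410, 0.451049, 7.030000)
after step 4 (δ=-0.15, a=3.5): (-3.574124, -0.203965, 0.384644, 7.380000)
after step 5 (δ=0.09, a=0.8): (-2.890048, 0.072954, 0.426269, 7.460000)
after step 6 (δ=-0.49, a=-0.1): (-2.210804, 0.381408, 0.177577, 7.450000)

(-2.2108, 0.3814, 0.1776, 7.4500)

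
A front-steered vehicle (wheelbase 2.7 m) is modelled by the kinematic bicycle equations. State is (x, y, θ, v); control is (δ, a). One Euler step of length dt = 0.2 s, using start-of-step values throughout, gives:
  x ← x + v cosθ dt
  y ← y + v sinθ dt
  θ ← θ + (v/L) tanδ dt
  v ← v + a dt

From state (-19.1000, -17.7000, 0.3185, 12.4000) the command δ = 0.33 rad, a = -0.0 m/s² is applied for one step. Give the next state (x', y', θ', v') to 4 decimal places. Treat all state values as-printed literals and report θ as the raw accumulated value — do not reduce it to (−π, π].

(-16.7447, -16.9234, 0.6331, 12.4000)

x' = -19.1000 + 12.4000·cos(0.3185)·0.2 = -16.7447
y' = -17.7000 + 12.4000·sin(0.3185)·0.2 = -16.9234
θ' = 0.3185 + (12.4000/2.7)·tan(0.33)·0.2 = 0.6331
v' = 12.4000 + 0.0000·0.2 = 12.4000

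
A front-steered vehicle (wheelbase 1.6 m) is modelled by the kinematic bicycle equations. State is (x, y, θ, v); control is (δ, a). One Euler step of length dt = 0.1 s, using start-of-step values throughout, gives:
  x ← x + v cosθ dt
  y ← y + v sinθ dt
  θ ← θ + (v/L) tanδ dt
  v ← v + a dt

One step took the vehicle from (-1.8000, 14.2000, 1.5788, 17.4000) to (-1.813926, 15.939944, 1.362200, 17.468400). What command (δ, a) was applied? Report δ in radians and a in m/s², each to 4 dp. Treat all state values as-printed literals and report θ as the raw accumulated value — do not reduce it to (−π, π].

a = (v'−v)/dt = (0.068400)/0.1 = 0.6840
Δθ = θ'−θ = -0.216600;  (v·dt/L) = 17.4000·0.1/1.6 = 1.087500
tan δ = Δθ·L/(v·dt) = -0.199172  →  δ = -0.1966

δ = -0.1966, a = 0.6840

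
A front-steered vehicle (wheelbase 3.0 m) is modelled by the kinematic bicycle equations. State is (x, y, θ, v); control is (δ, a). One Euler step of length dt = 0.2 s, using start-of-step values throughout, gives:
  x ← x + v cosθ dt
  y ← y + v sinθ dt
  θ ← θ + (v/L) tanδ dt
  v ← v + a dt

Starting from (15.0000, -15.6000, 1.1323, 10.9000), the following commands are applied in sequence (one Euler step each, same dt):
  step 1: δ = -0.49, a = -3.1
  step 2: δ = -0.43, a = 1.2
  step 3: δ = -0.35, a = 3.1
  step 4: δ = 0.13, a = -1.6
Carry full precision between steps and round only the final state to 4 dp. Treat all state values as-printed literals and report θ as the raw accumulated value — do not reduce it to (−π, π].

(21.5437, -10.9684, 0.2715, 10.8200)

after step 1 (δ=-0.49, a=-3.1): (15.925581, -13.626247, 0.744705, 10.280000)
after step 2 (δ=-0.43, a=1.2): (17.437334, -12.232784, 0.430396, 10.520000)
after step 3 (δ=-0.35, a=3.1): (19.349450, -11.354930, 0.174390, 11.140000)
after step 4 (δ=0.13, a=-1.6): (21.543657, -10.968356, 0.271484, 10.820000)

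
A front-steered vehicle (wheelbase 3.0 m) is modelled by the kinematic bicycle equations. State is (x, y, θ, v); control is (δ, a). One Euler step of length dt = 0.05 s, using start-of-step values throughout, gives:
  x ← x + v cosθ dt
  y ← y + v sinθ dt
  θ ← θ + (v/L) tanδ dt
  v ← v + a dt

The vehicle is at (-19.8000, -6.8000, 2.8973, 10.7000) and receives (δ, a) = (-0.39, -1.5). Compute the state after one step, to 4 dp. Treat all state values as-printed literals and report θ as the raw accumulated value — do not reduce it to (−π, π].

(-20.3191, -6.6706, 2.8240, 10.6250)

x' = -19.8000 + 10.7000·cos(2.8973)·0.05 = -20.3191
y' = -6.8000 + 10.7000·sin(2.8973)·0.05 = -6.6706
θ' = 2.8973 + (10.7000/3.0)·tan(-0.39)·0.05 = 2.8240
v' = 10.7000 − 1.5000·0.05 = 10.6250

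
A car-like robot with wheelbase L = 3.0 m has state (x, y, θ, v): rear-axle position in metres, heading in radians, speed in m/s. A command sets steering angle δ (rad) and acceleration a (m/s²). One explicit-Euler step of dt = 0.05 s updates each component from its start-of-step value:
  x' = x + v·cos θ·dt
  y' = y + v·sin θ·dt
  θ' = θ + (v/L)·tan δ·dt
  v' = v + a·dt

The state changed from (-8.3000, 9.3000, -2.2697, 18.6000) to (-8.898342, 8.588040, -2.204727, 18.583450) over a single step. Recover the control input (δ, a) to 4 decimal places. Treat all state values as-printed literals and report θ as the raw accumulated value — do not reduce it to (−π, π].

δ = 0.2066, a = -0.3310

a = (v'−v)/dt = (-0.016550)/0.05 = -0.3310
Δθ = θ'−θ = 0.064973;  (v·dt/L) = 18.6000·0.05/3.0 = 0.310000
tan δ = Δθ·L/(v·dt) = 0.209590  →  δ = 0.2066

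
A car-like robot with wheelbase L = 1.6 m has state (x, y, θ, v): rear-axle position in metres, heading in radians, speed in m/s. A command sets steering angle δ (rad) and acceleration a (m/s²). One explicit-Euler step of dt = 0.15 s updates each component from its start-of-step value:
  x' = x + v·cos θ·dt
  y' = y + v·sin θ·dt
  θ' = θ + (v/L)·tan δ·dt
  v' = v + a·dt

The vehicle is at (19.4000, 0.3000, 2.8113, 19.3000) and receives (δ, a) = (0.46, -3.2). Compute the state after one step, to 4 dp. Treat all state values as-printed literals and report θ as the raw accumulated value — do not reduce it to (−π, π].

(16.6615, 1.2389, 3.7078, 18.8200)

x' = 19.4000 + 19.3000·cos(2.8113)·0.15 = 16.6615
y' = 0.3000 + 19.3000·sin(2.8113)·0.15 = 1.2389
θ' = 2.8113 + (19.3000/1.6)·tan(0.46)·0.15 = 3.7078
v' = 19.3000 − 3.2000·0.15 = 18.8200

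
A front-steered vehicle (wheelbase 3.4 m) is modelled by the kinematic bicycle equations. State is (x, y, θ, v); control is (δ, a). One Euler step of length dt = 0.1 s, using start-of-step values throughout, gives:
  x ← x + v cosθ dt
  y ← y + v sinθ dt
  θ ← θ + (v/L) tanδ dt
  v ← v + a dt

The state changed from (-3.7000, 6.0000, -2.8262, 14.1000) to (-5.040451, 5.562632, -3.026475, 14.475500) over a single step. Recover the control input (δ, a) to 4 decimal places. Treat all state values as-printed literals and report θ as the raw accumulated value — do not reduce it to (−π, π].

a = (v'−v)/dt = (0.375500)/0.1 = 3.7550
Δθ = θ'−θ = -0.200275;  (v·dt/L) = 14.1000·0.1/3.4 = 0.414706
tan δ = Δθ·L/(v·dt) = -0.482933  →  δ = -0.4499

δ = -0.4499, a = 3.7550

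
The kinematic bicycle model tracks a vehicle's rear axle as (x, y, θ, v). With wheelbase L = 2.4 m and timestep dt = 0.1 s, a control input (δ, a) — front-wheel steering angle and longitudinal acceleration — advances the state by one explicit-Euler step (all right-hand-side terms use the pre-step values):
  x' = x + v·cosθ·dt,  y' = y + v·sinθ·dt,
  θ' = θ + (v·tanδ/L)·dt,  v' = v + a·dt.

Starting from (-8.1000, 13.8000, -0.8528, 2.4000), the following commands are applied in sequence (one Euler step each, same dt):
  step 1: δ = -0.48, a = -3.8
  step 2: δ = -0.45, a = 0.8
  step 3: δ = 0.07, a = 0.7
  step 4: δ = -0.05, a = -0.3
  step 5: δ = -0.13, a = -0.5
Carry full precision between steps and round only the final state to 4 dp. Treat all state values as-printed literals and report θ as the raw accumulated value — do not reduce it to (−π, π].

(-7.4408, 12.9417, -0.9556, 2.0900)

after step 1 (δ=-0.48, a=-3.8): (-7.942110, 13.619250, -0.904861, 2.020000)
after step 2 (δ=-0.45, a=0.8): (-7.817315, 13.460409, -0.945518, 2.100000)
after step 3 (δ=0.07, a=0.7): (-7.694397, 13.290141, -0.939383, 2.170000)
after step 4 (δ=-0.05, a=-0.3): (-7.566305, 13.114980, -0.943908, 2.140000)
after step 5 (δ=-0.13, a=-0.5): (-7.440767, 12.941671, -0.955565, 2.090000)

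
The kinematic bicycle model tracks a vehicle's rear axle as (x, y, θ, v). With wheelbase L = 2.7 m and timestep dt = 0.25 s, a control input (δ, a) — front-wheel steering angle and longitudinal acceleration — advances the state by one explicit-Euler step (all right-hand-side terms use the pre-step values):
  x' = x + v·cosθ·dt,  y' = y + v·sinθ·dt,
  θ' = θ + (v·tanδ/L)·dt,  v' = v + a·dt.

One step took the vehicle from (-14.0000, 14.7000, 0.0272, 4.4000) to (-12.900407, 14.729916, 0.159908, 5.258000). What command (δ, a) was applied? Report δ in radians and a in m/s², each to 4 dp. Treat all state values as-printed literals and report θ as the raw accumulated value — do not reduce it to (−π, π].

δ = 0.3149, a = 3.4320

a = (v'−v)/dt = (0.858000)/0.25 = 3.4320
Δθ = θ'−θ = 0.132708;  (v·dt/L) = 4.4000·0.25/2.7 = 0.407407
tan δ = Δθ·L/(v·dt) = 0.325738  →  δ = 0.3149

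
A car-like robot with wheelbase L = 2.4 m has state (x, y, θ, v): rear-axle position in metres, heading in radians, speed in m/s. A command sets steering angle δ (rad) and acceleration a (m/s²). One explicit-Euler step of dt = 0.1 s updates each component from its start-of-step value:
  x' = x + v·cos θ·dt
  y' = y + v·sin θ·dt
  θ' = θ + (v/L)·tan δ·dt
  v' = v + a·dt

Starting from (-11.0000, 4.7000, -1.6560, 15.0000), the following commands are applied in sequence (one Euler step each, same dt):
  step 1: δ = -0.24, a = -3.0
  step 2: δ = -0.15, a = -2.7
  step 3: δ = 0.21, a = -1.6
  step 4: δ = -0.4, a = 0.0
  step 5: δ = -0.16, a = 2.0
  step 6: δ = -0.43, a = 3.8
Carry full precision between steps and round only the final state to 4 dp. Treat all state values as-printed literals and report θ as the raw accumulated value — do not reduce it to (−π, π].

(-13.6121, -3.5018, -2.3972, 14.8500)

after step 1 (δ=-0.24, a=-3.0): (-11.127651, 3.205441, -1.808948, 14.700000)
after step 2 (δ=-0.15, a=-2.7): (-11.474434, 1.776931, -1.901518, 14.430000)
after step 3 (δ=0.21, a=-1.6): (-11.943013, 0.412130, -1.773366, 14.270000)
after step 4 (δ=-0.4, a=0.0): (-12.230108, -0.985692, -2.024752, 14.270000)
after step 5 (δ=-0.16, a=2.0): (-12.855882, -2.268164, -2.120706, 14.470000)
after step 6 (δ=-0.43, a=3.8): (-13.612099, -3.501836, -2.397216, 14.850000)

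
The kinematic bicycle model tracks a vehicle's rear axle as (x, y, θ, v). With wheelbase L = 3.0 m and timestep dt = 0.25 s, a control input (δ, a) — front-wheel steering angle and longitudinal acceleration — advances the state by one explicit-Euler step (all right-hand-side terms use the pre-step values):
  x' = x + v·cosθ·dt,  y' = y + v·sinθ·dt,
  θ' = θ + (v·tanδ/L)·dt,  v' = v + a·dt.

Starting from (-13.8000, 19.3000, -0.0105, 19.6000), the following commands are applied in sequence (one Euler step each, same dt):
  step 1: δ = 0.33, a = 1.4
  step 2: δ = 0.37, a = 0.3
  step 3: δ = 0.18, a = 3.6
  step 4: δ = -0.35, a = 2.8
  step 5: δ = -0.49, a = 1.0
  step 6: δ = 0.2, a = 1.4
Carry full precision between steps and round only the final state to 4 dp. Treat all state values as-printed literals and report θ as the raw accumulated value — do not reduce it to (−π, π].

after step 1 (δ=0.33, a=1.4): (-8.900270, 19.248551, 0.548957, 19.950000)
after step 2 (δ=0.37, a=0.3): (-4.645588, 21.851018, 1.193780, 20.025000)
after step 3 (δ=0.18, a=3.6): (-2.802546, 26.505665, 1.497441, 20.925000)
after step 4 (δ=-0.35, a=2.8): (-2.419153, 31.722847, 0.860923, 21.625000)
after step 5 (δ=-0.49, a=1.0): (1.104304, 35.823187, -0.100287, 21.875000)
after step 6 (δ=0.2, a=1.4): (6.545577, 35.275662, 0.269237, 22.225000)

(6.5456, 35.2757, 0.2692, 22.2250)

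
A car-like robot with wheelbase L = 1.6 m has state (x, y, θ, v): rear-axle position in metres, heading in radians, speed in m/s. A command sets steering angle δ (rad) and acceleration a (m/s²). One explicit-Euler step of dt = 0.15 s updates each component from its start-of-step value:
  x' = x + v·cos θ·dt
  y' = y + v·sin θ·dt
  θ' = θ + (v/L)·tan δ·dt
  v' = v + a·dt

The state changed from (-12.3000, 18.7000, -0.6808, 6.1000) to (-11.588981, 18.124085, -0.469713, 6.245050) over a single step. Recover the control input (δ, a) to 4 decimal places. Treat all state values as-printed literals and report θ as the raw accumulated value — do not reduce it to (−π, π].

δ = 0.3536, a = 0.9670

a = (v'−v)/dt = (0.145050)/0.15 = 0.9670
Δθ = θ'−θ = 0.211087;  (v·dt/L) = 6.1000·0.15/1.6 = 0.571875
tan δ = Δθ·L/(v·dt) = 0.369114  →  δ = 0.3536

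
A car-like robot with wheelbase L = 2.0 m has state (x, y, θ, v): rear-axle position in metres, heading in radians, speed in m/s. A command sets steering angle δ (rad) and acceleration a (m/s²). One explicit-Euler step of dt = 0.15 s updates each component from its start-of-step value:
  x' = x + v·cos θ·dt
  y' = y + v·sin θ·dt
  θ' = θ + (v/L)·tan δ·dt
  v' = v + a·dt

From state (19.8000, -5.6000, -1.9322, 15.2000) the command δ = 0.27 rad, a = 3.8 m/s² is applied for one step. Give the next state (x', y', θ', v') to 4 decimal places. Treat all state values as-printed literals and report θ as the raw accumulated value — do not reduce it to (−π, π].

(18.9938, -7.7327, -1.6167, 15.7700)

x' = 19.8000 + 15.2000·cos(-1.9322)·0.15 = 18.9938
y' = -5.6000 + 15.2000·sin(-1.9322)·0.15 = -7.7327
θ' = -1.9322 + (15.2000/2.0)·tan(0.27)·0.15 = -1.6167
v' = 15.2000 + 3.8000·0.15 = 15.7700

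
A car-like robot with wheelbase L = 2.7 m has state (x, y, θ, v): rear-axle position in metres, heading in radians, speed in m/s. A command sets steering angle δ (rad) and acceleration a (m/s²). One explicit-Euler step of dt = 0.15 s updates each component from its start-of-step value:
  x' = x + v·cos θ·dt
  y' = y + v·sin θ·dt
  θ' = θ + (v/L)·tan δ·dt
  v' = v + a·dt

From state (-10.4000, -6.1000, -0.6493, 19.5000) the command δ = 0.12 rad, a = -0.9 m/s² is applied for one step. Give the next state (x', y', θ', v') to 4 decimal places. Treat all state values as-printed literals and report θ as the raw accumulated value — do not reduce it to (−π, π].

(-8.0702, -7.8685, -0.5187, 19.3650)

x' = -10.4000 + 19.5000·cos(-0.6493)·0.15 = -8.0702
y' = -6.1000 + 19.5000·sin(-0.6493)·0.15 = -7.8685
θ' = -0.6493 + (19.5000/2.7)·tan(0.12)·0.15 = -0.5187
v' = 19.5000 − 0.9000·0.15 = 19.3650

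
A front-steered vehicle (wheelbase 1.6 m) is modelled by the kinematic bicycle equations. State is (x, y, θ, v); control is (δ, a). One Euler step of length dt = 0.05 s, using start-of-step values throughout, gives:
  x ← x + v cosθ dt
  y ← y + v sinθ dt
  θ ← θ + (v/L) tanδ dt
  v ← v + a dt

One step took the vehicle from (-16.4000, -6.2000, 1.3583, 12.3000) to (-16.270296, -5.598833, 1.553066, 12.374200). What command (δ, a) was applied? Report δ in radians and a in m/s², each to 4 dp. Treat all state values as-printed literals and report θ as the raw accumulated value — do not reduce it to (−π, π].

a = (v'−v)/dt = (0.074200)/0.05 = 1.4840
Δθ = θ'−θ = 0.194766;  (v·dt/L) = 12.3000·0.05/1.6 = 0.384375
tan δ = Δθ·L/(v·dt) = 0.506708  →  δ = 0.4690

δ = 0.4690, a = 1.4840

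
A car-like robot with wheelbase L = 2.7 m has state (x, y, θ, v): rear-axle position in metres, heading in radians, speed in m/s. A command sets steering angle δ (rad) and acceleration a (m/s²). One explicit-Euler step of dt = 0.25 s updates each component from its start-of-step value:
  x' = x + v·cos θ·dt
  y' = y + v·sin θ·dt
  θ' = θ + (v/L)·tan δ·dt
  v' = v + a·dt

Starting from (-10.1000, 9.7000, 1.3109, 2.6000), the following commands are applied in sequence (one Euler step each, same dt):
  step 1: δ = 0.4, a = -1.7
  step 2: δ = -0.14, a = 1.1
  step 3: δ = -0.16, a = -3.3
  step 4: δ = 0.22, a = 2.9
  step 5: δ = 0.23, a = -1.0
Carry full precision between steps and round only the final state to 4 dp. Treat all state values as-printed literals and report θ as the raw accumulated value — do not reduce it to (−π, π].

(-9.5333, 12.4402, 1.4323, 2.1000)

after step 1 (δ=0.4, a=-1.7): (-9.932963, 10.328171, 1.412684, 2.175000)
after step 2 (δ=-0.14, a=1.1): (-9.847347, 10.865138, 1.384303, 2.450000)
after step 3 (δ=-0.16, a=-3.3): (-9.733781, 11.467018, 1.347694, 1.625000)
after step 4 (δ=0.22, a=2.9): (-9.643896, 11.863199, 1.381341, 2.350000)
after step 5 (δ=0.23, a=-1.0): (-9.533255, 12.440187, 1.432289, 2.100000)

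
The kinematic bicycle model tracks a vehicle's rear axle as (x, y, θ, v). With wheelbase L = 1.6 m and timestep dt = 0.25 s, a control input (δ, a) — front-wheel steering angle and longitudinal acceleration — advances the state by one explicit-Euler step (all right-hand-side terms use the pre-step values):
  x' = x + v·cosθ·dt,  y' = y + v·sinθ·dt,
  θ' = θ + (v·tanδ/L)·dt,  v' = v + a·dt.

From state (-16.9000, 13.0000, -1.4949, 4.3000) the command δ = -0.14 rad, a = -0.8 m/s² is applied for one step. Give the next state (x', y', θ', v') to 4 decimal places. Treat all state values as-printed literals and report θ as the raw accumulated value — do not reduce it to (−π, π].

x' = -16.9000 + 4.3000·cos(-1.4949)·0.25 = -16.8185
y' = 13.0000 + 4.3000·sin(-1.4949)·0.25 = 11.9281
θ' = -1.4949 + (4.3000/1.6)·tan(-0.14)·0.25 = -1.5896
v' = 4.3000 − 0.8000·0.25 = 4.1000

(-16.8185, 11.9281, -1.5896, 4.1000)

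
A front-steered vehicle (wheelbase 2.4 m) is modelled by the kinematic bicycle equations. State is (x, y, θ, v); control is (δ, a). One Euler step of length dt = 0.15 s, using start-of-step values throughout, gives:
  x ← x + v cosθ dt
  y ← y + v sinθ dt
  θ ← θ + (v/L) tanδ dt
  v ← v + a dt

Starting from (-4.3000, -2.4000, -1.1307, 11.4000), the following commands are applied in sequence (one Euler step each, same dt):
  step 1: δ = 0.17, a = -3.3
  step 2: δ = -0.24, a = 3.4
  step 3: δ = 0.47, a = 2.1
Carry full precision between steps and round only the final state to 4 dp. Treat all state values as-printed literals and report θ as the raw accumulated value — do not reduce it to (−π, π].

after step 1 (δ=0.17, a=-3.3): (-3.571494, -3.947055, -1.008395, 10.905000)
after step 2 (δ=-0.24, a=3.4): (-2.699281, -5.330862, -1.175184, 11.415000)
after step 3 (δ=0.47, a=2.1): (-2.039425, -6.910859, -0.812782, 11.730000)

(-2.0394, -6.9109, -0.8128, 11.7300)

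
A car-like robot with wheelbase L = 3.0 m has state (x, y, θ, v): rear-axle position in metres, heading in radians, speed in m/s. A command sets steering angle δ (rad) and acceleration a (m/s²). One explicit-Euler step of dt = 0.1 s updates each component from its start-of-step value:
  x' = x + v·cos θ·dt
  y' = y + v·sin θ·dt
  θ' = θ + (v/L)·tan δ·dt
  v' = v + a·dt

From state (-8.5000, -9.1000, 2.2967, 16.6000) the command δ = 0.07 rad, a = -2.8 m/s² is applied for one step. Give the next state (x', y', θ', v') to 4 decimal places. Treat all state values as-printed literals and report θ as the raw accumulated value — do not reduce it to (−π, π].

(-9.6019, -7.8585, 2.3355, 16.3200)

x' = -8.5000 + 16.6000·cos(2.2967)·0.1 = -9.6019
y' = -9.1000 + 16.6000·sin(2.2967)·0.1 = -7.8585
θ' = 2.2967 + (16.6000/3.0)·tan(0.07)·0.1 = 2.3355
v' = 16.6000 − 2.8000·0.1 = 16.3200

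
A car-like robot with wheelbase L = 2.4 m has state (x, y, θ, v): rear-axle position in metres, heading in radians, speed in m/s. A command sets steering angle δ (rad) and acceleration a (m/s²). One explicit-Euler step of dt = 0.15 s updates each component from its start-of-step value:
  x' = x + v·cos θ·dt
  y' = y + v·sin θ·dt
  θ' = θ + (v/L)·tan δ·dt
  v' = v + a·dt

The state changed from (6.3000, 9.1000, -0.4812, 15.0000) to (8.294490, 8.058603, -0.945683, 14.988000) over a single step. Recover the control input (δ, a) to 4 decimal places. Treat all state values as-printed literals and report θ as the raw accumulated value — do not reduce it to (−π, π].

a = (v'−v)/dt = (-0.012000)/0.15 = -0.0800
Δθ = θ'−θ = -0.464483;  (v·dt/L) = 15.0000·0.15/2.4 = 0.937500
tan δ = Δθ·L/(v·dt) = -0.495449  →  δ = -0.4600

δ = -0.4600, a = -0.0800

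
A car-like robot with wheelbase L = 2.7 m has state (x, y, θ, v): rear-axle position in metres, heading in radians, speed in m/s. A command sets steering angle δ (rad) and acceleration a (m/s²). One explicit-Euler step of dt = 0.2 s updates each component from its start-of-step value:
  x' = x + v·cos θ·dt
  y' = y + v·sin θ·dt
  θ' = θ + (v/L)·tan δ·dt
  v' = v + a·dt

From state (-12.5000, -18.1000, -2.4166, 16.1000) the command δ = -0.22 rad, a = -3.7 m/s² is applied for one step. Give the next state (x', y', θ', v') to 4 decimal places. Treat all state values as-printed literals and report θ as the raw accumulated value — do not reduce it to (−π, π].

x' = -12.5000 + 16.1000·cos(-2.4166)·0.2 = -14.9102
y' = -18.1000 + 16.1000·sin(-2.4166)·0.2 = -20.2353
θ' = -2.4166 + (16.1000/2.7)·tan(-0.22)·0.2 = -2.6833
v' = 16.1000 − 3.7000·0.2 = 15.3600

(-14.9102, -20.2353, -2.6833, 15.3600)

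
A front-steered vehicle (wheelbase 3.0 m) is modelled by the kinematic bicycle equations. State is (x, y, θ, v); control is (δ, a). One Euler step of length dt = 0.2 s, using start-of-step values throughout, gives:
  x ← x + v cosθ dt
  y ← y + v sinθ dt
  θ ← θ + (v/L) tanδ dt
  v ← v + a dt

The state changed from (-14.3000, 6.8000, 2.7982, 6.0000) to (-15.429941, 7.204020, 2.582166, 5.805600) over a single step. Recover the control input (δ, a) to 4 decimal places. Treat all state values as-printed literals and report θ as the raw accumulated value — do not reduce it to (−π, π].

a = (v'−v)/dt = (-0.194400)/0.2 = -0.9720
Δθ = θ'−θ = -0.216034;  (v·dt/L) = 6.0000·0.2/3.0 = 0.400000
tan δ = Δθ·L/(v·dt) = -0.540085  →  δ = -0.4952

δ = -0.4952, a = -0.9720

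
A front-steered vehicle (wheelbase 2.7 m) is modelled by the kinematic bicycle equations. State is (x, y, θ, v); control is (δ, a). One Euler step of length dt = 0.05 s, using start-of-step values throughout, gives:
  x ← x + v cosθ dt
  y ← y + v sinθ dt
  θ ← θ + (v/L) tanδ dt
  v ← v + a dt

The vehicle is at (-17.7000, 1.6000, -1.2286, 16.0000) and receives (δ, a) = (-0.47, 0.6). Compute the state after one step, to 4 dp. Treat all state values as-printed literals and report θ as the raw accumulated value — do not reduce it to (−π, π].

x' = -17.7000 + 16.0000·cos(-1.2286)·0.05 = -17.4316
y' = 1.6000 + 16.0000·sin(-1.2286)·0.05 = 0.8464
θ' = -1.2286 + (16.0000/2.7)·tan(-0.47)·0.05 = -1.3791
v' = 16.0000 + 0.6000·0.05 = 16.0300

(-17.4316, 0.8464, -1.3791, 16.0300)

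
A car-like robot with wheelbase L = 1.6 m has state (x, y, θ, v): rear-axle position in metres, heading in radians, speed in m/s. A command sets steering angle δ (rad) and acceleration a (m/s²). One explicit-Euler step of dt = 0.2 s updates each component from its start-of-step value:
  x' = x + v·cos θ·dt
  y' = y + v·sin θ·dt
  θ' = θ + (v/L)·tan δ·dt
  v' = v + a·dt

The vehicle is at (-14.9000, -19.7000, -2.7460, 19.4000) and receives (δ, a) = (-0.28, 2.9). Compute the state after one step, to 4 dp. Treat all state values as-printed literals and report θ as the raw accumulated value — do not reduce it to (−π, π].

x' = -14.9000 + 19.4000·cos(-2.7460)·0.2 = -18.4803
y' = -19.7000 + 19.4000·sin(-2.7460)·0.2 = -21.1952
θ' = -2.7460 + (19.4000/1.6)·tan(-0.28)·0.2 = -3.4433
v' = 19.4000 + 2.9000·0.2 = 19.9800

(-18.4803, -21.1952, -3.4433, 19.9800)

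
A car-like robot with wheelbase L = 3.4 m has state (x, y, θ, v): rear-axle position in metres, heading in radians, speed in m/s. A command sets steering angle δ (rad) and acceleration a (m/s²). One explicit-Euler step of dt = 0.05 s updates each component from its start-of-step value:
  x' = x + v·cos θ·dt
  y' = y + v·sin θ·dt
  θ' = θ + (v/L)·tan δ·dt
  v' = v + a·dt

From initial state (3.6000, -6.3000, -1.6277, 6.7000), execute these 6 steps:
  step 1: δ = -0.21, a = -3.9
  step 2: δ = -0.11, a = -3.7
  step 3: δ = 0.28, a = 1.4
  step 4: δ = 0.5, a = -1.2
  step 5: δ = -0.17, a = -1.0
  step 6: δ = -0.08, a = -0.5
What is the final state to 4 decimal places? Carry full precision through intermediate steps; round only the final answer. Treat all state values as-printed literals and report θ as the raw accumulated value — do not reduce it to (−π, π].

after step 1 (δ=-0.21, a=-3.9): (3.580948, -6.634458, -1.648701, 6.505000)
after step 2 (δ=-0.11, a=-3.7): (3.555635, -6.958721, -1.659266, 6.320000)
after step 3 (δ=0.28, a=1.4): (3.527715, -7.273485, -1.632541, 6.390000)
after step 4 (δ=0.5, a=-1.2): (3.508000, -7.592377, -1.581204, 6.330000)
after step 5 (δ=-0.17, a=-1.0): (3.504706, -7.908859, -1.597183, 6.280000)
after step 6 (δ=-0.08, a=-0.5): (3.496421, -8.222750, -1.604588, 6.255000)

(3.4964, -8.2228, -1.6046, 6.2550)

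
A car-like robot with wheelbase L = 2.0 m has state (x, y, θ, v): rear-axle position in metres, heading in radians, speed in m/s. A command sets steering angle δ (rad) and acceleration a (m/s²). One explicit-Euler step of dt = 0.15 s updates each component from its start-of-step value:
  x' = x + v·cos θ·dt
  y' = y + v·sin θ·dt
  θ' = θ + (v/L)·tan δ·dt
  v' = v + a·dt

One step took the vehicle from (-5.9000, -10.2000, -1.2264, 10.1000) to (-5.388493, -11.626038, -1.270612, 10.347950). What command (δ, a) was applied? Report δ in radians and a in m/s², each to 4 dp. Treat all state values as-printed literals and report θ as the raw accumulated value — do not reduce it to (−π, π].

a = (v'−v)/dt = (0.247950)/0.15 = 1.6530
Δθ = θ'−θ = -0.044212;  (v·dt/L) = 10.1000·0.15/2.0 = 0.757500
tan δ = Δθ·L/(v·dt) = -0.058366  →  δ = -0.0583

δ = -0.0583, a = 1.6530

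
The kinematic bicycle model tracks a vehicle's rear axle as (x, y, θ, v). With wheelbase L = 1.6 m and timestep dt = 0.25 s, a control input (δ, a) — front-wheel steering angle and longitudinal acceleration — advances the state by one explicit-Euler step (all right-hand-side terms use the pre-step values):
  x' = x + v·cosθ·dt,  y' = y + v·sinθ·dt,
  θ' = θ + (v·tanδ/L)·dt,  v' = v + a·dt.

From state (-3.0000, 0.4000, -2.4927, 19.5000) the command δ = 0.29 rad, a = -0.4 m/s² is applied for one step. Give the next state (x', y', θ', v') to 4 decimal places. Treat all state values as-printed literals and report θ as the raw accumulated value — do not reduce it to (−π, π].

x' = -3.0000 + 19.5000·cos(-2.4927)·0.25 = -6.8842
y' = 0.4000 + 19.5000·sin(-2.4927)·0.25 = -2.5460
θ' = -2.4927 + (19.5000/1.6)·tan(0.29)·0.25 = -1.5835
v' = 19.5000 − 0.4000·0.25 = 19.4000

(-6.8842, -2.5460, -1.5835, 19.4000)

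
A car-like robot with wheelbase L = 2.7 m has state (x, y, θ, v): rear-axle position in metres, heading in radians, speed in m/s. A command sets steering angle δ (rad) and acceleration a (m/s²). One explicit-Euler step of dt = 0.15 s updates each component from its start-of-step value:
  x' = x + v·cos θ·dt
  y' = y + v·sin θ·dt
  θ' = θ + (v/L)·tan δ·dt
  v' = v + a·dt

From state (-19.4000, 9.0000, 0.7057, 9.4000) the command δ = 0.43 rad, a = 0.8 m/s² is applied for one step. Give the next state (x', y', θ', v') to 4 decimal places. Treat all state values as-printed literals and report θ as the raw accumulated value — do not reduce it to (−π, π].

x' = -19.4000 + 9.4000·cos(0.7057)·0.15 = -18.3268
y' = 9.0000 + 9.4000·sin(0.7057)·0.15 = 9.9145
θ' = 0.7057 + (9.4000/2.7)·tan(0.43)·0.15 = 0.9452
v' = 9.4000 + 0.8000·0.15 = 9.5200

(-18.3268, 9.9145, 0.9452, 9.5200)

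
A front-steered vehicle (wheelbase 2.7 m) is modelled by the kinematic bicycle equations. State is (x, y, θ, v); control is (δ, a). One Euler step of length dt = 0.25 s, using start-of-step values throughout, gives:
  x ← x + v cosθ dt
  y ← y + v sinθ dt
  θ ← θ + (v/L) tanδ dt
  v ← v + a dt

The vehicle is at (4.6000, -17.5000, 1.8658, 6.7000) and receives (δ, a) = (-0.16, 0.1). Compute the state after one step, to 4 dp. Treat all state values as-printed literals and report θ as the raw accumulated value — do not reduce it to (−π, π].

x' = 4.6000 + 6.7000·cos(1.8658)·0.25 = 4.1130
y' = -17.5000 + 6.7000·sin(1.8658)·0.25 = -15.8974
θ' = 1.8658 + (6.7000/2.7)·tan(-0.16)·0.25 = 1.7657
v' = 6.7000 + 0.1000·0.25 = 6.7250

(4.1130, -15.8974, 1.7657, 6.7250)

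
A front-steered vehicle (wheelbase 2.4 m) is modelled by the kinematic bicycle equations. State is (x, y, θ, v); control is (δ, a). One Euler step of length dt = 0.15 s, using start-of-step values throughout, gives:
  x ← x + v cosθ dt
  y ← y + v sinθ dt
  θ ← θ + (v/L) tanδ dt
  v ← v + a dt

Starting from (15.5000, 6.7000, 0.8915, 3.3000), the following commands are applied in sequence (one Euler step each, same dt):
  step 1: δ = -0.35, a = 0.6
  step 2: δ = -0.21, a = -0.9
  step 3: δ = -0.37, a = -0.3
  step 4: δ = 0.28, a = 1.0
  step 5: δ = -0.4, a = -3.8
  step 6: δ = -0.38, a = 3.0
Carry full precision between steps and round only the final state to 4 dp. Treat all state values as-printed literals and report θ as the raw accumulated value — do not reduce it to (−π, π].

after step 1 (δ=-0.35, a=0.6): (15.810982, 7.085117, 0.816213, 3.390000)
after step 2 (δ=-0.21, a=-0.9): (16.159297, 7.455589, 0.771053, 3.255000)
after step 3 (δ=-0.37, a=-0.3): (16.509458, 7.795846, 0.692147, 3.210000)
after step 4 (δ=0.28, a=1.0): (16.880154, 8.103135, 0.749838, 3.360000)
after step 5 (δ=-0.4, a=-3.8): (17.248981, 8.446621, 0.661051, 2.790000)
after step 6 (δ=-0.38, a=3.0): (17.579323, 8.703558, 0.591404, 3.240000)

(17.5793, 8.7036, 0.5914, 3.2400)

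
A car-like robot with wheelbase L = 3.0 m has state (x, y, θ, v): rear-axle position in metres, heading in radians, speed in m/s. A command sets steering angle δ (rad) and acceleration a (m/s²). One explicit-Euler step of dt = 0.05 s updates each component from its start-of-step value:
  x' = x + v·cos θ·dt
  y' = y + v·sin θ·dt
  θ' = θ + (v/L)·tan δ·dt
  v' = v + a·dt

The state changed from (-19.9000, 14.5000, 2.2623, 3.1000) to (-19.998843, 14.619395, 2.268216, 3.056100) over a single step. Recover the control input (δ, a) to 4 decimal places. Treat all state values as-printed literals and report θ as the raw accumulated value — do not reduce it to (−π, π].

δ = 0.1140, a = -0.8780

a = (v'−v)/dt = (-0.043900)/0.05 = -0.8780
Δθ = θ'−θ = 0.005916;  (v·dt/L) = 3.1000·0.05/3.0 = 0.051667
tan δ = Δθ·L/(v·dt) = 0.114503  →  δ = 0.1140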